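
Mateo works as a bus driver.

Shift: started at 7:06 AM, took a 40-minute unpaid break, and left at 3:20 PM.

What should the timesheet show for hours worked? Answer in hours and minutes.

7 h 34 min

Shift: 7:06 AM–3:20 PM = 8 h 14 min; less 40 min break → 7 h 34 min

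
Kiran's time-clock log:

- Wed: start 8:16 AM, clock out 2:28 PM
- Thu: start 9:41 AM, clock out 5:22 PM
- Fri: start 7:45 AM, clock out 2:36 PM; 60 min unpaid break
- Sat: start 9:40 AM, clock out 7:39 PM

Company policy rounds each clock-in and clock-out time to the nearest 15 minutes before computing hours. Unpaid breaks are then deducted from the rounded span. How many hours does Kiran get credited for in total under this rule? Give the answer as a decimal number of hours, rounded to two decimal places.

Wed: in 8:16 AM→8:15 AM, out 2:28 PM→2:30 PM; 6 h 15 min
Thu: in 9:41 AM→9:45 AM, out 5:22 PM→5:15 PM; 7 h 30 min
Fri: in 7:45 AM→7:45 AM, out 2:36 PM→2:30 PM; 6 h 45 min − 60 min = 5 h 45 min
Sat: in 9:40 AM→9:45 AM, out 7:39 PM→7:45 PM; 10 h 0 min
Total credited: 29 h 30 min.

29.50 hours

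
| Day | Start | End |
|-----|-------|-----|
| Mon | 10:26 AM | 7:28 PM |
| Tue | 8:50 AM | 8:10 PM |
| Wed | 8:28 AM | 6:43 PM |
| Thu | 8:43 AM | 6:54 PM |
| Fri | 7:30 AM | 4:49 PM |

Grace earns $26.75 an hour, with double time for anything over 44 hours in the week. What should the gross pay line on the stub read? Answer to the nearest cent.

$1504.24

Mon: 10:26 AM–7:28 PM = 9 h 2 min
Tue: 8:50 AM–8:10 PM = 11 h 20 min
Wed: 8:28 AM–6:43 PM = 10 h 15 min
Thu: 8:43 AM–6:54 PM = 10 h 11 min
Fri: 7:30 AM–4:49 PM = 9 h 19 min
Total worked: 50 h 7 min = 3007 min.
Regular 44 h 0 min = 2640 min at $26.75/h; overtime 6 h 7 min = 367 min at $53.50/h.
Pay = (2640 × $26.75 + 367 × $53.50) ÷ 60 = $1504.24.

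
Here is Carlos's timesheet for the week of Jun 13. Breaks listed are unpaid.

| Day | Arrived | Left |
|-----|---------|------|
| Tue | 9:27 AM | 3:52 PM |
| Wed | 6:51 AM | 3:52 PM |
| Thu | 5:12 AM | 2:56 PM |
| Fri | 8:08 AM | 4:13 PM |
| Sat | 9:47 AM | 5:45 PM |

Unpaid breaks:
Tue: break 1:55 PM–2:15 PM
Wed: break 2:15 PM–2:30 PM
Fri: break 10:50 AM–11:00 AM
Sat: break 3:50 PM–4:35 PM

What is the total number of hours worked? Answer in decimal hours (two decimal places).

39.72 hours

Tue: 9:27 AM–3:52 PM = 6 h 25 min; less 20 min break → 6 h 5 min
Wed: 6:51 AM–3:52 PM = 9 h 1 min; less 15 min break → 8 h 46 min
Thu: 5:12 AM–2:56 PM = 9 h 44 min
Fri: 8:08 AM–4:13 PM = 8 h 5 min; less 10 min break → 7 h 55 min
Sat: 9:47 AM–5:45 PM = 7 h 58 min; less 45 min break → 7 h 13 min
Total: 6 h 5 min + 8 h 46 min + 9 h 44 min + 7 h 55 min + 7 h 13 min = 39 h 43 min.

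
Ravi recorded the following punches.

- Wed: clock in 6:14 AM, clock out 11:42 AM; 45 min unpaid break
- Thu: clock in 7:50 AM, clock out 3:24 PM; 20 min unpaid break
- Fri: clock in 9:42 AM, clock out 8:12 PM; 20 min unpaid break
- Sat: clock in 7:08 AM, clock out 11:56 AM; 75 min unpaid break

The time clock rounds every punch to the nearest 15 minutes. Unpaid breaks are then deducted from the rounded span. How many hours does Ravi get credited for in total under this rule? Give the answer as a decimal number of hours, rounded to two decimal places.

25.83 hours

Wed: in 6:14 AM→6:15 AM, out 11:42 AM→11:45 AM; 5 h 30 min − 45 min = 4 h 45 min
Thu: in 7:50 AM→7:45 AM, out 3:24 PM→3:30 PM; 7 h 45 min − 20 min = 7 h 25 min
Fri: in 9:42 AM→9:45 AM, out 8:12 PM→8:15 PM; 10 h 30 min − 20 min = 10 h 10 min
Sat: in 7:08 AM→7:15 AM, out 11:56 AM→12:00 PM; 4 h 45 min − 75 min = 3 h 30 min
Total credited: 25 h 50 min.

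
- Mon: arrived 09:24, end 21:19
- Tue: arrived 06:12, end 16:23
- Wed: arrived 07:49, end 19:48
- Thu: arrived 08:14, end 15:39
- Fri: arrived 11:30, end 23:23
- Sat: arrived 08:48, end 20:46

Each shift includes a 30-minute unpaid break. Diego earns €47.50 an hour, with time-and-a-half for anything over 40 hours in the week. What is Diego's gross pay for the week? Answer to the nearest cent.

Mon: 09:24–21:19 = 11 h 55 min; less 30 min break → 11 h 25 min
Tue: 06:12–16:23 = 10 h 11 min; less 30 min break → 9 h 41 min
Wed: 07:49–19:48 = 11 h 59 min; less 30 min break → 11 h 29 min
Thu: 08:14–15:39 = 7 h 25 min; less 30 min break → 6 h 55 min
Fri: 11:30–23:23 = 11 h 53 min; less 30 min break → 11 h 23 min
Sat: 08:48–20:46 = 11 h 58 min; less 30 min break → 11 h 28 min
Total worked: 62 h 21 min = 3741 min.
Regular 40 h 0 min = 2400 min at €47.50/h; overtime 22 h 21 min = 1341 min at €71.25/h.
Pay = (2400 × €47.50 + 1341 × €71.25) ÷ 60 = €3492.44.

€3492.44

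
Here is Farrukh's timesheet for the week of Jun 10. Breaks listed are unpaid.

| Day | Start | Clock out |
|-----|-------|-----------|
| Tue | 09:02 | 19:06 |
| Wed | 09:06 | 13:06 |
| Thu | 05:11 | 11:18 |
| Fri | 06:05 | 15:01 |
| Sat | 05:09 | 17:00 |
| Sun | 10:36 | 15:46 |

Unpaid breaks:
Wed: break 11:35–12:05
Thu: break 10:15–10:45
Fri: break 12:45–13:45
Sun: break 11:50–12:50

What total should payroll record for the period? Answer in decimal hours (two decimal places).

43.13 hours

Tue: 09:02–19:06 = 10 h 4 min
Wed: 09:06–13:06 = 4 h 0 min; less 30 min break → 3 h 30 min
Thu: 05:11–11:18 = 6 h 7 min; less 30 min break → 5 h 37 min
Fri: 06:05–15:01 = 8 h 56 min; less 60 min break → 7 h 56 min
Sat: 05:09–17:00 = 11 h 51 min
Sun: 10:36–15:46 = 5 h 10 min; less 60 min break → 4 h 10 min
Total: 10 h 4 min + 3 h 30 min + 5 h 37 min + 7 h 56 min + 11 h 51 min + 4 h 10 min = 43 h 8 min.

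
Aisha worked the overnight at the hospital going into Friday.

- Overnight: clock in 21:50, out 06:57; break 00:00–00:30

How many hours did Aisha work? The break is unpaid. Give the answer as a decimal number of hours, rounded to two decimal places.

8.62 hours

Overnight: 21:50 → midnight = 2 h 10 min; midnight → 06:57 = 6 h 57 min; span 9 h 7 min; less 30 min break → 8 h 37 min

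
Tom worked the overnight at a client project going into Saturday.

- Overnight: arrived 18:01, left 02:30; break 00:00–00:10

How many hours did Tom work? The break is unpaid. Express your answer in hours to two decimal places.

Overnight: 18:01 → midnight = 5 h 59 min; midnight → 02:30 = 2 h 30 min; span 8 h 29 min; less 10 min break → 8 h 19 min

8.32 hours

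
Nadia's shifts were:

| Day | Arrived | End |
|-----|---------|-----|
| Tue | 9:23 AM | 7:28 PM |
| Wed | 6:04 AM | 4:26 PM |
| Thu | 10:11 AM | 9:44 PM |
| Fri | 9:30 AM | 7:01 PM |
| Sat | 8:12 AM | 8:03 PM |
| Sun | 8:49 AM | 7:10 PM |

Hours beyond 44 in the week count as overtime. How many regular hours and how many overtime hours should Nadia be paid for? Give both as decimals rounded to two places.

Tue: 9:23 AM–7:28 PM = 10 h 5 min
Wed: 6:04 AM–4:26 PM = 10 h 22 min
Thu: 10:11 AM–9:44 PM = 11 h 33 min
Fri: 9:30 AM–7:01 PM = 9 h 31 min
Sat: 8:12 AM–8:03 PM = 11 h 51 min
Sun: 8:49 AM–7:10 PM = 10 h 21 min
Total worked: 63 h 43 min = 63.72 h.
Threshold 44 h → overtime 19 h 43 min, regular 44 h 0 min.

Regular 44.00 hours, overtime 19.72 hours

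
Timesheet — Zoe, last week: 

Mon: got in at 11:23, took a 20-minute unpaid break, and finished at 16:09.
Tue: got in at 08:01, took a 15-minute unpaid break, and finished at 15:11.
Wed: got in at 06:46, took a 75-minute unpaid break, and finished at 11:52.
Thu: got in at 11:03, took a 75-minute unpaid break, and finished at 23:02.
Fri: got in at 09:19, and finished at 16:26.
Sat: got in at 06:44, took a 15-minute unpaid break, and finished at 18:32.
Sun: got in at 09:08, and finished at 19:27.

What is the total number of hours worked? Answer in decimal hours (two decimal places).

Mon: 11:23–16:09 = 4 h 46 min; less 20 min break → 4 h 26 min
Tue: 08:01–15:11 = 7 h 10 min; less 15 min break → 6 h 55 min
Wed: 06:46–11:52 = 5 h 6 min; less 75 min break → 3 h 51 min
Thu: 11:03–23:02 = 11 h 59 min; less 75 min break → 10 h 44 min
Fri: 09:19–16:26 = 7 h 7 min
Sat: 06:44–18:32 = 11 h 48 min; less 15 min break → 11 h 33 min
Sun: 09:08–19:27 = 10 h 19 min
Total: 4 h 26 min + 6 h 55 min + 3 h 51 min + 10 h 44 min + 7 h 7 min + 11 h 33 min + 10 h 19 min = 54 h 55 min.

54.92 hours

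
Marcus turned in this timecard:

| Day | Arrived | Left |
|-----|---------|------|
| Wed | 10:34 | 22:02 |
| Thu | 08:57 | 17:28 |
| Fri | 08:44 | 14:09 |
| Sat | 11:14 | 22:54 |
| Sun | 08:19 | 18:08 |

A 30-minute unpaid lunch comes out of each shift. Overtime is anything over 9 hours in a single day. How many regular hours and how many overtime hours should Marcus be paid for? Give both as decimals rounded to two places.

Regular 39.93 hours, overtime 4.45 hours

Wed: 10:34–22:02 = 11 h 28 min; less 30 min break → 10 h 58 min
Thu: 08:57–17:28 = 8 h 31 min; less 30 min break → 8 h 1 min
Fri: 08:44–14:09 = 5 h 25 min; less 30 min break → 4 h 55 min
Sat: 11:14–22:54 = 11 h 40 min; less 30 min break → 11 h 10 min
Sun: 08:19–18:08 = 9 h 49 min; less 30 min break → 9 h 19 min
Wed reg 9 h 0 min / OT 1 h 58 min; Thu reg 8 h 1 min / OT 0 h 0 min; Fri reg 4 h 55 min / OT 0 h 0 min; Sat reg 9 h 0 min / OT 2 h 10 min; Sun reg 9 h 0 min / OT 0 h 19 min.
Totals: regular 39 h 56 min, overtime 4 h 27 min.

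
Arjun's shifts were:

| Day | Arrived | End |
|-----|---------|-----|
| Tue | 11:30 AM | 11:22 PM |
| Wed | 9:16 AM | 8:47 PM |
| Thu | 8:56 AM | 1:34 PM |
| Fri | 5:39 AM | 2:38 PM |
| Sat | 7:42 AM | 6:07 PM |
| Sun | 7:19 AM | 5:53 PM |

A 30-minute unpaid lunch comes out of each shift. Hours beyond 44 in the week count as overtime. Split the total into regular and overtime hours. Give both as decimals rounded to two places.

Regular 44.00 hours, overtime 10.98 hours

Tue: 11:30 AM–11:22 PM = 11 h 52 min; less 30 min break → 11 h 22 min
Wed: 9:16 AM–8:47 PM = 11 h 31 min; less 30 min break → 11 h 1 min
Thu: 8:56 AM–1:34 PM = 4 h 38 min; less 30 min break → 4 h 8 min
Fri: 5:39 AM–2:38 PM = 8 h 59 min; less 30 min break → 8 h 29 min
Sat: 7:42 AM–6:07 PM = 10 h 25 min; less 30 min break → 9 h 55 min
Sun: 7:19 AM–5:53 PM = 10 h 34 min; less 30 min break → 10 h 4 min
Total worked: 54 h 59 min = 54.98 h.
Threshold 44 h → overtime 10 h 59 min, regular 44 h 0 min.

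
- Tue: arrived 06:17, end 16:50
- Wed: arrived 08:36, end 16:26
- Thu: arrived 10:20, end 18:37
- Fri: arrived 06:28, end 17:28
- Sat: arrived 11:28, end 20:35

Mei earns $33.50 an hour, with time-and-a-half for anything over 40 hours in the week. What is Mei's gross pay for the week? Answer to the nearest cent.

Tue: 06:17–16:50 = 10 h 33 min
Wed: 08:36–16:26 = 7 h 50 min
Thu: 10:20–18:37 = 8 h 17 min
Fri: 06:28–17:28 = 11 h 0 min
Sat: 11:28–20:35 = 9 h 7 min
Total worked: 46 h 47 min = 2807 min.
Regular 40 h 0 min = 2400 min at $33.50/h; overtime 6 h 47 min = 407 min at $50.25/h.
Pay = (2400 × $33.50 + 407 × $50.25) ÷ 60 = $1680.86.

$1680.86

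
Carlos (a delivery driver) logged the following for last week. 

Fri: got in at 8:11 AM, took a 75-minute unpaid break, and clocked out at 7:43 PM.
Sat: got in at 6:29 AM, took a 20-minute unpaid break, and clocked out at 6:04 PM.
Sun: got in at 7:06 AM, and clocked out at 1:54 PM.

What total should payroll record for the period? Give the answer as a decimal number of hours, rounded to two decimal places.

28.33 hours

Fri: 8:11 AM–7:43 PM = 11 h 32 min; less 75 min break → 10 h 17 min
Sat: 6:29 AM–6:04 PM = 11 h 35 min; less 20 min break → 11 h 15 min
Sun: 7:06 AM–1:54 PM = 6 h 48 min
Total: 10 h 17 min + 11 h 15 min + 6 h 48 min = 28 h 20 min.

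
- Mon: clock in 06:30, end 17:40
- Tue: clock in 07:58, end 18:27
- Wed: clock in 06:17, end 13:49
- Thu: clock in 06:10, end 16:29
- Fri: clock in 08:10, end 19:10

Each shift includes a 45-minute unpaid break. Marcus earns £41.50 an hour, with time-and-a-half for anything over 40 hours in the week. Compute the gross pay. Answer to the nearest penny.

Mon: 06:30–17:40 = 11 h 10 min; less 45 min break → 10 h 25 min
Tue: 07:58–18:27 = 10 h 29 min; less 45 min break → 9 h 44 min
Wed: 06:17–13:49 = 7 h 32 min; less 45 min break → 6 h 47 min
Thu: 06:10–16:29 = 10 h 19 min; less 45 min break → 9 h 34 min
Fri: 08:10–19:10 = 11 h 0 min; less 45 min break → 10 h 15 min
Total worked: 46 h 45 min = 2805 min.
Regular 40 h 0 min = 2400 min at £41.50/h; overtime 6 h 45 min = 405 min at £62.25/h.
Pay = (2400 × £41.50 + 405 × £62.25) ÷ 60 = £2080.19.

£2080.19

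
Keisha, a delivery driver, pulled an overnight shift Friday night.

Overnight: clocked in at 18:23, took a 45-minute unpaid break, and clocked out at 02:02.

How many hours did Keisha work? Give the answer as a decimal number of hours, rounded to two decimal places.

6.90 hours

Overnight: 18:23 → midnight = 5 h 37 min; midnight → 02:02 = 2 h 2 min; span 7 h 39 min; less 45 min break → 6 h 54 min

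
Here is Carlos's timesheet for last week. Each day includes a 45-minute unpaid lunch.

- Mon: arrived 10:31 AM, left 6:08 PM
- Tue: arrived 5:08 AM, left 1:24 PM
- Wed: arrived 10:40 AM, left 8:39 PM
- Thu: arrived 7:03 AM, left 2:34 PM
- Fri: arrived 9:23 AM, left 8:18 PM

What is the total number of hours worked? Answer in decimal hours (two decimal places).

40.55 hours

Mon: 10:31 AM–6:08 PM = 7 h 37 min; less 45 min break → 6 h 52 min
Tue: 5:08 AM–1:24 PM = 8 h 16 min; less 45 min break → 7 h 31 min
Wed: 10:40 AM–8:39 PM = 9 h 59 min; less 45 min break → 9 h 14 min
Thu: 7:03 AM–2:34 PM = 7 h 31 min; less 45 min break → 6 h 46 min
Fri: 9:23 AM–8:18 PM = 10 h 55 min; less 45 min break → 10 h 10 min
Total: 6 h 52 min + 7 h 31 min + 9 h 14 min + 6 h 46 min + 10 h 10 min = 40 h 33 min.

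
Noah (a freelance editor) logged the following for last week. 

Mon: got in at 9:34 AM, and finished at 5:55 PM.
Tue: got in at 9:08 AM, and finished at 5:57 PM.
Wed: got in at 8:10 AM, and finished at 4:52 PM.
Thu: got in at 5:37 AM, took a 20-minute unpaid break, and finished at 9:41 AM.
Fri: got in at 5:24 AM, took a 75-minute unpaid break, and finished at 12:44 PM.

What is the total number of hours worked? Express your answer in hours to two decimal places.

Mon: 9:34 AM–5:55 PM = 8 h 21 min
Tue: 9:08 AM–5:57 PM = 8 h 49 min
Wed: 8:10 AM–4:52 PM = 8 h 42 min
Thu: 5:37 AM–9:41 AM = 4 h 4 min; less 20 min break → 3 h 44 min
Fri: 5:24 AM–12:44 PM = 7 h 20 min; less 75 min break → 6 h 5 min
Total: 8 h 21 min + 8 h 49 min + 8 h 42 min + 3 h 44 min + 6 h 5 min = 35 h 41 min.

35.68 hours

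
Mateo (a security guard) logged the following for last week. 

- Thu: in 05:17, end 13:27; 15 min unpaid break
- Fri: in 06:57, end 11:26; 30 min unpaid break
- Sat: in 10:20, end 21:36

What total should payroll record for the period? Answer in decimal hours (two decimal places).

Thu: 05:17–13:27 = 8 h 10 min; less 15 min break → 7 h 55 min
Fri: 06:57–11:26 = 4 h 29 min; less 30 min break → 3 h 59 min
Sat: 10:20–21:36 = 11 h 16 min
Total: 7 h 55 min + 3 h 59 min + 11 h 16 min = 23 h 10 min.

23.17 hours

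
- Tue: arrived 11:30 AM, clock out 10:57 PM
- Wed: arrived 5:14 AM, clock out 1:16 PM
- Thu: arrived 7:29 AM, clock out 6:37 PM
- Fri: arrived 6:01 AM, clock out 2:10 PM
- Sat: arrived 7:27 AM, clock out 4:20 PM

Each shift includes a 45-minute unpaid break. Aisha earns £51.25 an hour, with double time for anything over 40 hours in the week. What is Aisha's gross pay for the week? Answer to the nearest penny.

£2449.75

Tue: 11:30 AM–10:57 PM = 11 h 27 min; less 45 min break → 10 h 42 min
Wed: 5:14 AM–1:16 PM = 8 h 2 min; less 45 min break → 7 h 17 min
Thu: 7:29 AM–6:37 PM = 11 h 8 min; less 45 min break → 10 h 23 min
Fri: 6:01 AM–2:10 PM = 8 h 9 min; less 45 min break → 7 h 24 min
Sat: 7:27 AM–4:20 PM = 8 h 53 min; less 45 min break → 8 h 8 min
Total worked: 43 h 54 min = 2634 min.
Regular 40 h 0 min = 2400 min at £51.25/h; overtime 3 h 54 min = 234 min at £102.50/h.
Pay = (2400 × £51.25 + 234 × £102.50) ÷ 60 = £2449.75.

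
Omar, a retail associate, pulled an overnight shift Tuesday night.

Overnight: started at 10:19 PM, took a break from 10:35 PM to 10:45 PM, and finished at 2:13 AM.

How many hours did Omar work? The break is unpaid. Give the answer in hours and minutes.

Overnight: 10:19 PM → midnight = 1 h 41 min; midnight → 2:13 AM = 2 h 13 min; span 3 h 54 min; less 10 min break → 3 h 44 min

3 h 44 min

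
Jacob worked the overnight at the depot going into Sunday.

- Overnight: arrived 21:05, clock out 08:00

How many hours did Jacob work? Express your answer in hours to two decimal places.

Overnight: 21:05 → midnight = 2 h 55 min; midnight → 08:00 = 8 h 0 min; span 10 h 55 min

10.92 hours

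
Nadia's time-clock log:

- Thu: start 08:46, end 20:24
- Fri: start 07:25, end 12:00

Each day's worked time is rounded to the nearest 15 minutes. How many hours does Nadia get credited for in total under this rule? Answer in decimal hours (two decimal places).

Thu: 08:46–20:24 = 11 h 38 min → rounds to 11 h 45 min
Fri: 07:25–12:00 = 4 h 35 min → rounds to 4 h 30 min
Total credited: 16 h 15 min.

16.25 hours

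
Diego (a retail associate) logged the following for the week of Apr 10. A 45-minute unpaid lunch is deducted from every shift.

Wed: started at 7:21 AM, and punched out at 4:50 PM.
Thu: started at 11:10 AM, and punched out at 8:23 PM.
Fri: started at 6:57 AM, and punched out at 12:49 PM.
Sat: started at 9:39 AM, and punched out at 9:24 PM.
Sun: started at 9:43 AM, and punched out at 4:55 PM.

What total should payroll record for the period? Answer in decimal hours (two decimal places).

Wed: 7:21 AM–4:50 PM = 9 h 29 min; less 45 min break → 8 h 44 min
Thu: 11:10 AM–8:23 PM = 9 h 13 min; less 45 min break → 8 h 28 min
Fri: 6:57 AM–12:49 PM = 5 h 52 min; less 45 min break → 5 h 7 min
Sat: 9:39 AM–9:24 PM = 11 h 45 min; less 45 min break → 11 h 0 min
Sun: 9:43 AM–4:55 PM = 7 h 12 min; less 45 min break → 6 h 27 min
Total: 8 h 44 min + 8 h 28 min + 5 h 7 min + 11 h 0 min + 6 h 27 min = 39 h 46 min.

39.77 hours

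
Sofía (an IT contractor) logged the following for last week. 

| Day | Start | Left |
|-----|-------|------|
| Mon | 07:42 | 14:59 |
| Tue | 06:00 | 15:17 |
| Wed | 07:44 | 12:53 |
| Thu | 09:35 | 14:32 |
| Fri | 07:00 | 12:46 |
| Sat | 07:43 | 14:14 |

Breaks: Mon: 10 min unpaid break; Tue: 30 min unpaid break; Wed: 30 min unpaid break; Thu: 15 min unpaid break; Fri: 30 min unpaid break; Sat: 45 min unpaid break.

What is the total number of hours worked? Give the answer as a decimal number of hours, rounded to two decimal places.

Mon: 07:42–14:59 = 7 h 17 min; less 10 min break → 7 h 7 min
Tue: 06:00–15:17 = 9 h 17 min; less 30 min break → 8 h 47 min
Wed: 07:44–12:53 = 5 h 9 min; less 30 min break → 4 h 39 min
Thu: 09:35–14:32 = 4 h 57 min; less 15 min break → 4 h 42 min
Fri: 07:00–12:46 = 5 h 46 min; less 30 min break → 5 h 16 min
Sat: 07:43–14:14 = 6 h 31 min; less 45 min break → 5 h 46 min
Total: 7 h 7 min + 8 h 47 min + 4 h 39 min + 4 h 42 min + 5 h 16 min + 5 h 46 min = 36 h 17 min.

36.28 hours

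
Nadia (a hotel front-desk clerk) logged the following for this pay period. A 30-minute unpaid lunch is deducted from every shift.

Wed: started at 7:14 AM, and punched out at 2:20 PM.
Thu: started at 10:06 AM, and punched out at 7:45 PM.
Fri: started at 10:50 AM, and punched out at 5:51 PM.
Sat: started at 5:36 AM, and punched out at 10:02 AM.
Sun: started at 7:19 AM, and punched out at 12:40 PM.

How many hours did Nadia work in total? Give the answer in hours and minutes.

31 h 3 min

Wed: 7:14 AM–2:20 PM = 7 h 6 min; less 30 min break → 6 h 36 min
Thu: 10:06 AM–7:45 PM = 9 h 39 min; less 30 min break → 9 h 9 min
Fri: 10:50 AM–5:51 PM = 7 h 1 min; less 30 min break → 6 h 31 min
Sat: 5:36 AM–10:02 AM = 4 h 26 min; less 30 min break → 3 h 56 min
Sun: 7:19 AM–12:40 PM = 5 h 21 min; less 30 min break → 4 h 51 min
Total: 6 h 36 min + 9 h 9 min + 6 h 31 min + 3 h 56 min + 4 h 51 min = 31 h 3 min.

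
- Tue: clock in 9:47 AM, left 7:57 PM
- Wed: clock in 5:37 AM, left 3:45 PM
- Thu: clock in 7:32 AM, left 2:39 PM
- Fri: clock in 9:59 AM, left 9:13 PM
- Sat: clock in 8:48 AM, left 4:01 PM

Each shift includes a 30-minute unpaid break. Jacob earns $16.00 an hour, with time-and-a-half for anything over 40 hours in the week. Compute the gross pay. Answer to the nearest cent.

Tue: 9:47 AM–7:57 PM = 10 h 10 min; less 30 min break → 9 h 40 min
Wed: 5:37 AM–3:45 PM = 10 h 8 min; less 30 min break → 9 h 38 min
Thu: 7:32 AM–2:39 PM = 7 h 7 min; less 30 min break → 6 h 37 min
Fri: 9:59 AM–9:13 PM = 11 h 14 min; less 30 min break → 10 h 44 min
Sat: 8:48 AM–4:01 PM = 7 h 13 min; less 30 min break → 6 h 43 min
Total worked: 43 h 22 min = 2602 min.
Regular 40 h 0 min = 2400 min at $16.00/h; overtime 3 h 22 min = 202 min at $24.00/h.
Pay = (2400 × $16.00 + 202 × $24.00) ÷ 60 = $720.80.

$720.80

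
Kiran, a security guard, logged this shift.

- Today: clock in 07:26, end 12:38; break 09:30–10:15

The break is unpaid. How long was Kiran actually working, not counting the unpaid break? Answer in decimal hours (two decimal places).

4.45 hours

Today: 07:26–12:38 = 5 h 12 min; less 45 min break → 4 h 27 min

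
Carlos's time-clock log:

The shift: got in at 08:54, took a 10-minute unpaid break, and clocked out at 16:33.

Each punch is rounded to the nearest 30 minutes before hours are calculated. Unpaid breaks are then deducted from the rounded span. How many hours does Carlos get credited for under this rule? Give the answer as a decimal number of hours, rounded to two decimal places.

The shift: in 08:54→09:00, out 16:33→16:30; 7 h 30 min − 10 min = 7 h 20 min

7.33 hours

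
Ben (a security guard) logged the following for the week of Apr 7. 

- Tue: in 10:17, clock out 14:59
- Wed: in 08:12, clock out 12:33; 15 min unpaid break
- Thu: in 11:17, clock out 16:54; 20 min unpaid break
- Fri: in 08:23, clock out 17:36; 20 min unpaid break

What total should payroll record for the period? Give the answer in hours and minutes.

Tue: 10:17–14:59 = 4 h 42 min
Wed: 08:12–12:33 = 4 h 21 min; less 15 min break → 4 h 6 min
Thu: 11:17–16:54 = 5 h 37 min; less 20 min break → 5 h 17 min
Fri: 08:23–17:36 = 9 h 13 min; less 20 min break → 8 h 53 min
Total: 4 h 42 min + 4 h 6 min + 5 h 17 min + 8 h 53 min = 22 h 58 min.

22 h 58 min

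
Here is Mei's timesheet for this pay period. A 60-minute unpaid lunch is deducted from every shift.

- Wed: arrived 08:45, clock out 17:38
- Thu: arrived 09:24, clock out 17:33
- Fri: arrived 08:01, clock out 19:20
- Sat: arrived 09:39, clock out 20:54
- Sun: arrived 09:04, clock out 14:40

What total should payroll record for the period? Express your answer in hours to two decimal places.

Wed: 08:45–17:38 = 8 h 53 min; less 60 min break → 7 h 53 min
Thu: 09:24–17:33 = 8 h 9 min; less 60 min break → 7 h 9 min
Fri: 08:01–19:20 = 11 h 19 min; less 60 min break → 10 h 19 min
Sat: 09:39–20:54 = 11 h 15 min; less 60 min break → 10 h 15 min
Sun: 09:04–14:40 = 5 h 36 min; less 60 min break → 4 h 36 min
Total: 7 h 53 min + 7 h 9 min + 10 h 19 min + 10 h 15 min + 4 h 36 min = 40 h 12 min.

40.20 hours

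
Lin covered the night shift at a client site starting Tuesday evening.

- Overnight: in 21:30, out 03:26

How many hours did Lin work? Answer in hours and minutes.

Overnight: 21:30 → midnight = 2 h 30 min; midnight → 03:26 = 3 h 26 min; span 5 h 56 min

5 h 56 min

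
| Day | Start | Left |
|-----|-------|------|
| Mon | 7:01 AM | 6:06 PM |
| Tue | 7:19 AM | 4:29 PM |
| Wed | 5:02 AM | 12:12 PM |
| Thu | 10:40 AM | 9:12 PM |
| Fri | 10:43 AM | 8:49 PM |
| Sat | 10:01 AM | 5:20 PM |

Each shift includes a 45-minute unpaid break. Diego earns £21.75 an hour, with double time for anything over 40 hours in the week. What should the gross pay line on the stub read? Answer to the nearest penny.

£1342.70

Mon: 7:01 AM–6:06 PM = 11 h 5 min; less 45 min break → 10 h 20 min
Tue: 7:19 AM–4:29 PM = 9 h 10 min; less 45 min break → 8 h 25 min
Wed: 5:02 AM–12:12 PM = 7 h 10 min; less 45 min break → 6 h 25 min
Thu: 10:40 AM–9:12 PM = 10 h 32 min; less 45 min break → 9 h 47 min
Fri: 10:43 AM–8:49 PM = 10 h 6 min; less 45 min break → 9 h 21 min
Sat: 10:01 AM–5:20 PM = 7 h 19 min; less 45 min break → 6 h 34 min
Total worked: 50 h 52 min = 3052 min.
Regular 40 h 0 min = 2400 min at £21.75/h; overtime 10 h 52 min = 652 min at £43.50/h.
Pay = (2400 × £21.75 + 652 × £43.50) ÷ 60 = £1342.70.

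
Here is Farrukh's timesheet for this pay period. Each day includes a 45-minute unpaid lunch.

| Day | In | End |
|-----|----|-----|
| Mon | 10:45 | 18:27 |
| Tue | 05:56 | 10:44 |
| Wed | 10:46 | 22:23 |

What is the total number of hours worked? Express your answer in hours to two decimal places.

Mon: 10:45–18:27 = 7 h 42 min; less 45 min break → 6 h 57 min
Tue: 05:56–10:44 = 4 h 48 min; less 45 min break → 4 h 3 min
Wed: 10:46–22:23 = 11 h 37 min; less 45 min break → 10 h 52 min
Total: 6 h 57 min + 4 h 3 min + 10 h 52 min = 21 h 52 min.

21.87 hours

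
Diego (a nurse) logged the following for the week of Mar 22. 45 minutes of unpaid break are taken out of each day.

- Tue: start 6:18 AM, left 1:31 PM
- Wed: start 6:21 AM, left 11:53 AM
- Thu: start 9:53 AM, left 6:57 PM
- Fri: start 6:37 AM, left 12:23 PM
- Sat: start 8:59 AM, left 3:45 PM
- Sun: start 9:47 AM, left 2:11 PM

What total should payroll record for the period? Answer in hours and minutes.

Tue: 6:18 AM–1:31 PM = 7 h 13 min; less 45 min break → 6 h 28 min
Wed: 6:21 AM–11:53 AM = 5 h 32 min; less 45 min break → 4 h 47 min
Thu: 9:53 AM–6:57 PM = 9 h 4 min; less 45 min break → 8 h 19 min
Fri: 6:37 AM–12:23 PM = 5 h 46 min; less 45 min break → 5 h 1 min
Sat: 8:59 AM–3:45 PM = 6 h 46 min; less 45 min break → 6 h 1 min
Sun: 9:47 AM–2:11 PM = 4 h 24 min; less 45 min break → 3 h 39 min
Total: 6 h 28 min + 4 h 47 min + 8 h 19 min + 5 h 1 min + 6 h 1 min + 3 h 39 min = 34 h 15 min.

34 h 15 min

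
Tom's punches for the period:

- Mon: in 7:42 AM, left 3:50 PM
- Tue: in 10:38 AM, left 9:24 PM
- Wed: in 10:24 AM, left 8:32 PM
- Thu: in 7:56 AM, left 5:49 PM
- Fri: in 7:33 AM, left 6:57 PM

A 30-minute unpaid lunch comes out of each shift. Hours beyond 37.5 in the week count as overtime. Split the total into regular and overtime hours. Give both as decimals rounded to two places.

Mon: 7:42 AM–3:50 PM = 8 h 8 min; less 30 min break → 7 h 38 min
Tue: 10:38 AM–9:24 PM = 10 h 46 min; less 30 min break → 10 h 16 min
Wed: 10:24 AM–8:32 PM = 10 h 8 min; less 30 min break → 9 h 38 min
Thu: 7:56 AM–5:49 PM = 9 h 53 min; less 30 min break → 9 h 23 min
Fri: 7:33 AM–6:57 PM = 11 h 24 min; less 30 min break → 10 h 54 min
Total worked: 47 h 49 min = 47.82 h.
Threshold 37.5 h → overtime 10 h 19 min, regular 37 h 30 min.

Regular 37.50 hours, overtime 10.32 hours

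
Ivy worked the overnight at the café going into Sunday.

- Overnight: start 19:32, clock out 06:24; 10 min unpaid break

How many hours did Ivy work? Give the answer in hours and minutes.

10 h 42 min

Overnight: 19:32 → midnight = 4 h 28 min; midnight → 06:24 = 6 h 24 min; span 10 h 52 min; less 10 min break → 10 h 42 min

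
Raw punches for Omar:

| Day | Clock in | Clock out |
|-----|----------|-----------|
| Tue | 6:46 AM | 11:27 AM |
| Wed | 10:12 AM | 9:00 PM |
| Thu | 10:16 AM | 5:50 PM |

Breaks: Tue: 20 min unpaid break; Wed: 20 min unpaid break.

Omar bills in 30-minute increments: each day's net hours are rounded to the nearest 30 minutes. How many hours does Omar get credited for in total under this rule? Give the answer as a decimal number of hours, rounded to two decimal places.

Tue: 6:46 AM–11:27 AM = 4 h 41 min − 20 min = 4 h 21 min → rounds to 4 h 30 min
Wed: 10:12 AM–9:00 PM = 10 h 48 min − 20 min = 10 h 28 min → rounds to 10 h 30 min
Thu: 10:16 AM–5:50 PM = 7 h 34 min → rounds to 7 h 30 min
Total credited: 22 h 30 min.

22.50 hours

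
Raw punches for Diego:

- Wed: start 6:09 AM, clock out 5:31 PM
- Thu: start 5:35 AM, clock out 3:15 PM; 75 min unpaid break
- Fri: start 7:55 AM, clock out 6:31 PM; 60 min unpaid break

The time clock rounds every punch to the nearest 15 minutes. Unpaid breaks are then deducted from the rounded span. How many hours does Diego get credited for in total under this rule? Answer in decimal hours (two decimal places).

Wed: in 6:09 AM→6:15 AM, out 5:31 PM→5:30 PM; 11 h 15 min
Thu: in 5:35 AM→5:30 AM, out 3:15 PM→3:15 PM; 9 h 45 min − 75 min = 8 h 30 min
Fri: in 7:55 AM→8:00 AM, out 6:31 PM→6:30 PM; 10 h 30 min − 60 min = 9 h 30 min
Total credited: 29 h 15 min.

29.25 hours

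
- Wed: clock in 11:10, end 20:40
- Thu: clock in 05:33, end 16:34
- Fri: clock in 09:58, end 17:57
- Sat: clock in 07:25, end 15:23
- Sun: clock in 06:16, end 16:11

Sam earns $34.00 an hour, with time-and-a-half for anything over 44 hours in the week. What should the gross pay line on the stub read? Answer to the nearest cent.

Wed: 11:10–20:40 = 9 h 30 min
Thu: 05:33–16:34 = 11 h 1 min
Fri: 09:58–17:57 = 7 h 59 min
Sat: 07:25–15:23 = 7 h 58 min
Sun: 06:16–16:11 = 9 h 55 min
Total worked: 46 h 23 min = 2783 min.
Regular 44 h 0 min = 2640 min at $34.00/h; overtime 2 h 23 min = 143 min at $51.00/h.
Pay = (2640 × $34.00 + 143 × $51.00) ÷ 60 = $1617.55.

$1617.55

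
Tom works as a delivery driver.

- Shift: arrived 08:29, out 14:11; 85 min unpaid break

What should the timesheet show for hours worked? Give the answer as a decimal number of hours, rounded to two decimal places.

4.28 hours

Shift: 08:29–14:11 = 5 h 42 min; less 85 min break → 4 h 17 min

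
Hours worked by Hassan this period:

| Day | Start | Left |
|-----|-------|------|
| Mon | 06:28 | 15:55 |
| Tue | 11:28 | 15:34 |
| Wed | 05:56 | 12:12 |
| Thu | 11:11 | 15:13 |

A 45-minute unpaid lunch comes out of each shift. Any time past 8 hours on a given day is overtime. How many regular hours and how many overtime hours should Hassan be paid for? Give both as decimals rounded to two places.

Regular 20.15 hours, overtime 0.70 hours

Mon: 06:28–15:55 = 9 h 27 min; less 45 min break → 8 h 42 min
Tue: 11:28–15:34 = 4 h 6 min; less 45 min break → 3 h 21 min
Wed: 05:56–12:12 = 6 h 16 min; less 45 min break → 5 h 31 min
Thu: 11:11–15:13 = 4 h 2 min; less 45 min break → 3 h 17 min
Mon reg 8 h 0 min / OT 0 h 42 min; Tue reg 3 h 21 min / OT 0 h 0 min; Wed reg 5 h 31 min / OT 0 h 0 min; Thu reg 3 h 17 min / OT 0 h 0 min.
Totals: regular 20 h 9 min, overtime 0 h 42 min.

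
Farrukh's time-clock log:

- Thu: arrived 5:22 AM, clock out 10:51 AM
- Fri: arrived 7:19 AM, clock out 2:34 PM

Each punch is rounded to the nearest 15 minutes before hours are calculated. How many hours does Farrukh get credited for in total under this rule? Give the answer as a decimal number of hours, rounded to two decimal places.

12.75 hours

Thu: in 5:22 AM→5:15 AM, out 10:51 AM→10:45 AM; 5 h 30 min
Fri: in 7:19 AM→7:15 AM, out 2:34 PM→2:30 PM; 7 h 15 min
Total credited: 12 h 45 min.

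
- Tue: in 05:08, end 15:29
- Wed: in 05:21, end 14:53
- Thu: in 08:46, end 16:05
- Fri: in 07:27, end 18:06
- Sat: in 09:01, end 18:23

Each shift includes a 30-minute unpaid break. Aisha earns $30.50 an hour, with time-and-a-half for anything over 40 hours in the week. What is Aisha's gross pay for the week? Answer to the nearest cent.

Tue: 05:08–15:29 = 10 h 21 min; less 30 min break → 9 h 51 min
Wed: 05:21–14:53 = 9 h 32 min; less 30 min break → 9 h 2 min
Thu: 08:46–16:05 = 7 h 19 min; less 30 min break → 6 h 49 min
Fri: 07:27–18:06 = 10 h 39 min; less 30 min break → 10 h 9 min
Sat: 09:01–18:23 = 9 h 22 min; less 30 min break → 8 h 52 min
Total worked: 44 h 43 min = 2683 min.
Regular 40 h 0 min = 2400 min at $30.50/h; overtime 4 h 43 min = 283 min at $45.75/h.
Pay = (2400 × $30.50 + 283 × $45.75) ÷ 60 = $1435.79.

$1435.79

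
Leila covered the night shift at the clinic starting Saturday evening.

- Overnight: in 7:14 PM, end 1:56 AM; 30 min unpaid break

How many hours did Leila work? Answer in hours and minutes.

Overnight: 7:14 PM → midnight = 4 h 46 min; midnight → 1:56 AM = 1 h 56 min; span 6 h 42 min; less 30 min break → 6 h 12 min

6 h 12 min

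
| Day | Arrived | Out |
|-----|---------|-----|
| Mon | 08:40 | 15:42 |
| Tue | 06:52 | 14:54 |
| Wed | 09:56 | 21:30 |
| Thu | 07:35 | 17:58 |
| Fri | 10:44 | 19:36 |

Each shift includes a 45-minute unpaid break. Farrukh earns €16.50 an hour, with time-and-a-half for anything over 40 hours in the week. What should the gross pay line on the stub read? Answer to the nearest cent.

Mon: 08:40–15:42 = 7 h 2 min; less 45 min break → 6 h 17 min
Tue: 06:52–14:54 = 8 h 2 min; less 45 min break → 7 h 17 min
Wed: 09:56–21:30 = 11 h 34 min; less 45 min break → 10 h 49 min
Thu: 07:35–17:58 = 10 h 23 min; less 45 min break → 9 h 38 min
Fri: 10:44–19:36 = 8 h 52 min; less 45 min break → 8 h 7 min
Total worked: 42 h 8 min = 2528 min.
Regular 40 h 0 min = 2400 min at €16.50/h; overtime 2 h 8 min = 128 min at €24.75/h.
Pay = (2400 × €16.50 + 128 × €24.75) ÷ 60 = €712.80.

€712.80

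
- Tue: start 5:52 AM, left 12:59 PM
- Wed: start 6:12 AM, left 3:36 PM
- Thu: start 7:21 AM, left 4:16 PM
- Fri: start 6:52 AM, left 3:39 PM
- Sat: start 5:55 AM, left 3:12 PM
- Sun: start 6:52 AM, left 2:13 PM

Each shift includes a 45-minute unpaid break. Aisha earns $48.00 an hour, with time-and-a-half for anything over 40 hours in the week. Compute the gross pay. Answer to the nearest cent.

$2377.20

Tue: 5:52 AM–12:59 PM = 7 h 7 min; less 45 min break → 6 h 22 min
Wed: 6:12 AM–3:36 PM = 9 h 24 min; less 45 min break → 8 h 39 min
Thu: 7:21 AM–4:16 PM = 8 h 55 min; less 45 min break → 8 h 10 min
Fri: 6:52 AM–3:39 PM = 8 h 47 min; less 45 min break → 8 h 2 min
Sat: 5:55 AM–3:12 PM = 9 h 17 min; less 45 min break → 8 h 32 min
Sun: 6:52 AM–2:13 PM = 7 h 21 min; less 45 min break → 6 h 36 min
Total worked: 46 h 21 min = 2781 min.
Regular 40 h 0 min = 2400 min at $48.00/h; overtime 6 h 21 min = 381 min at $72.00/h.
Pay = (2400 × $48.00 + 381 × $72.00) ÷ 60 = $2377.20.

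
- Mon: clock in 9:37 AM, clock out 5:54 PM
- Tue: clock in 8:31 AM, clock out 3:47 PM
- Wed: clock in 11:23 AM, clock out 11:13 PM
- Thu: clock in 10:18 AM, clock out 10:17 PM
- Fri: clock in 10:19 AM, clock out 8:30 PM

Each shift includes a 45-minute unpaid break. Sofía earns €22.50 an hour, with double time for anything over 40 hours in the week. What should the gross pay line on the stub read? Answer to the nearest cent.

€1161.00

Mon: 9:37 AM–5:54 PM = 8 h 17 min; less 45 min break → 7 h 32 min
Tue: 8:31 AM–3:47 PM = 7 h 16 min; less 45 min break → 6 h 31 min
Wed: 11:23 AM–11:13 PM = 11 h 50 min; less 45 min break → 11 h 5 min
Thu: 10:18 AM–10:17 PM = 11 h 59 min; less 45 min break → 11 h 14 min
Fri: 10:19 AM–8:30 PM = 10 h 11 min; less 45 min break → 9 h 26 min
Total worked: 45 h 48 min = 2748 min.
Regular 40 h 0 min = 2400 min at €22.50/h; overtime 5 h 48 min = 348 min at €45.00/h.
Pay = (2400 × €22.50 + 348 × €45.00) ÷ 60 = €1161.00.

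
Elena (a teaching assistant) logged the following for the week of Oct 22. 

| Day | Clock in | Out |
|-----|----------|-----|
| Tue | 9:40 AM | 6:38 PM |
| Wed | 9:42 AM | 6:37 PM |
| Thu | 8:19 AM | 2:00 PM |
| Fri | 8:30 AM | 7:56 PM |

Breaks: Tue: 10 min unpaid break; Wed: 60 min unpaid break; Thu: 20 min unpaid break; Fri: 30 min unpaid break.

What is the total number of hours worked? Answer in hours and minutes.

Tue: 9:40 AM–6:38 PM = 8 h 58 min; less 10 min break → 8 h 48 min
Wed: 9:42 AM–6:37 PM = 8 h 55 min; less 60 min break → 7 h 55 min
Thu: 8:19 AM–2:00 PM = 5 h 41 min; less 20 min break → 5 h 21 min
Fri: 8:30 AM–7:56 PM = 11 h 26 min; less 30 min break → 10 h 56 min
Total: 8 h 48 min + 7 h 55 min + 5 h 21 min + 10 h 56 min = 33 h 0 min.

33 h 0 min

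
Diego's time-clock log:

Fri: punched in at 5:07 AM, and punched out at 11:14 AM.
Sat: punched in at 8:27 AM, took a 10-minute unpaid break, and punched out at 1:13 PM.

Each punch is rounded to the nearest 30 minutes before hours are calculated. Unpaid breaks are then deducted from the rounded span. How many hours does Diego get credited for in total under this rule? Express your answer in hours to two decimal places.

Fri: in 5:07 AM→5:00 AM, out 11:14 AM→11:00 AM; 6 h 0 min
Sat: in 8:27 AM→8:30 AM, out 1:13 PM→1:00 PM; 4 h 30 min − 10 min = 4 h 20 min
Total credited: 10 h 20 min.

10.33 hours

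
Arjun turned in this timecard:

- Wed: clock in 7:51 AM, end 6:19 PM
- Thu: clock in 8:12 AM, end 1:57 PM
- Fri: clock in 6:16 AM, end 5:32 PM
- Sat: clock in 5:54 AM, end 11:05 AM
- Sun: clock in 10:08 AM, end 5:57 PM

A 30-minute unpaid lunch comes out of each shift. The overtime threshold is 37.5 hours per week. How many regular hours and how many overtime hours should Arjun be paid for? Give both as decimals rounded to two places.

Wed: 7:51 AM–6:19 PM = 10 h 28 min; less 30 min break → 9 h 58 min
Thu: 8:12 AM–1:57 PM = 5 h 45 min; less 30 min break → 5 h 15 min
Fri: 6:16 AM–5:32 PM = 11 h 16 min; less 30 min break → 10 h 46 min
Sat: 5:54 AM–11:05 AM = 5 h 11 min; less 30 min break → 4 h 41 min
Sun: 10:08 AM–5:57 PM = 7 h 49 min; less 30 min break → 7 h 19 min
Total worked: 37 h 59 min = 37.98 h.
Threshold 37.5 h → overtime 0 h 29 min, regular 37 h 30 min.

Regular 37.50 hours, overtime 0.48 hours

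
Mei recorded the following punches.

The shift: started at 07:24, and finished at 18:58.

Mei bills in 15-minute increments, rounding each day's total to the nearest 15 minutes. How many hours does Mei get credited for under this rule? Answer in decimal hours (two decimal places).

The shift: 07:24–18:58 = 11 h 34 min → rounds to 11 h 30 min

11.50 hours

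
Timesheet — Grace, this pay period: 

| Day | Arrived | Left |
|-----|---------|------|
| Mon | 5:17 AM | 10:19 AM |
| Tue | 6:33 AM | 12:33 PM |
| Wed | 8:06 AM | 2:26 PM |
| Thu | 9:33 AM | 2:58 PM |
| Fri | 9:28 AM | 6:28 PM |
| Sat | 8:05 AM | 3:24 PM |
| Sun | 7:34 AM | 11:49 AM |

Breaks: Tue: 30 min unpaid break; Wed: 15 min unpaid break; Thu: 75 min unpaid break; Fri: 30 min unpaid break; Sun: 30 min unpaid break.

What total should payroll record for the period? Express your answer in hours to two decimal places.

Mon: 5:17 AM–10:19 AM = 5 h 2 min
Tue: 6:33 AM–12:33 PM = 6 h 0 min; less 30 min break → 5 h 30 min
Wed: 8:06 AM–2:26 PM = 6 h 20 min; less 15 min break → 6 h 5 min
Thu: 9:33 AM–2:58 PM = 5 h 25 min; less 75 min break → 4 h 10 min
Fri: 9:28 AM–6:28 PM = 9 h 0 min; less 30 min break → 8 h 30 min
Sat: 8:05 AM–3:24 PM = 7 h 19 min
Sun: 7:34 AM–11:49 AM = 4 h 15 min; less 30 min break → 3 h 45 min
Total: 5 h 2 min + 5 h 30 min + 6 h 5 min + 4 h 10 min + 8 h 30 min + 7 h 19 min + 3 h 45 min = 40 h 21 min.

40.35 hours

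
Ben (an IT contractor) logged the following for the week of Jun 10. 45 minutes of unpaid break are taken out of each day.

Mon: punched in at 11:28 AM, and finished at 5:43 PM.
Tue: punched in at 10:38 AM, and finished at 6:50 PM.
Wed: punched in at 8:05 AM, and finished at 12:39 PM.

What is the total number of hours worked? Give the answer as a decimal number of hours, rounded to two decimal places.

16.77 hours

Mon: 11:28 AM–5:43 PM = 6 h 15 min; less 45 min break → 5 h 30 min
Tue: 10:38 AM–6:50 PM = 8 h 12 min; less 45 min break → 7 h 27 min
Wed: 8:05 AM–12:39 PM = 4 h 34 min; less 45 min break → 3 h 49 min
Total: 5 h 30 min + 7 h 27 min + 3 h 49 min = 16 h 46 min.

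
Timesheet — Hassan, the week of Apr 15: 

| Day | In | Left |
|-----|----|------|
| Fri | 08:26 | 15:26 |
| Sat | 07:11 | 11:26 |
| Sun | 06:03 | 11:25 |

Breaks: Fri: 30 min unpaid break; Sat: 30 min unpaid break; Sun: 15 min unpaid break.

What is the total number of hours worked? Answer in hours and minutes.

Fri: 08:26–15:26 = 7 h 0 min; less 30 min break → 6 h 30 min
Sat: 07:11–11:26 = 4 h 15 min; less 30 min break → 3 h 45 min
Sun: 06:03–11:25 = 5 h 22 min; less 15 min break → 5 h 7 min
Total: 6 h 30 min + 3 h 45 min + 5 h 7 min = 15 h 22 min.

15 h 22 min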